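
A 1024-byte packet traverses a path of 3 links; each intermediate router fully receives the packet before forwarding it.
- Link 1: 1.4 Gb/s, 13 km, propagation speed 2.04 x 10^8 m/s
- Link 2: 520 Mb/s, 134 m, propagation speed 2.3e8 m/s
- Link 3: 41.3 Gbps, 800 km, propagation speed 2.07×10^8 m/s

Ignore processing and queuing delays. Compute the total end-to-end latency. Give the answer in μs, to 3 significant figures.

3950 μs

L = 1024 × 8 = 8192 bits.
Transmission delays (L/R per hop): 5.85143, 15.7538, 0.198354 μs; sum = 21.8036 μs.
Propagation delays (d/s per hop): 63.7255, 0.582609, 3864.73 μs; sum = 3929.04 μs.
End-to-end = 3950 μs.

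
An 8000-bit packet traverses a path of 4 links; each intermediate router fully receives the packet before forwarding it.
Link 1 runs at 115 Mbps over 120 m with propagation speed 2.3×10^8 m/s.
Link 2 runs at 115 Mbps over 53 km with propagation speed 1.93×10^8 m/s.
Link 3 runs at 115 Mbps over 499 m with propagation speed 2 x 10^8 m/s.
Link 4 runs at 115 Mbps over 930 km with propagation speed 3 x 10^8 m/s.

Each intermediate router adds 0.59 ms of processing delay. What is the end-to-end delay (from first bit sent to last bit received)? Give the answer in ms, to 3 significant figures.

Transmission delay per hop = L/R = 8000/115000000 = 0.0695652 ms; 4 hops → 0.278261 ms.
Propagation delays (d/s per hop): 0.000521739, 0.274611, 0.002495, 3.1 ms; sum = 3.37763 ms.
Processing at 3 router(s): 3 × 0.59 ms = 1.77 ms.
End-to-end = 5.43 ms.

5.43 ms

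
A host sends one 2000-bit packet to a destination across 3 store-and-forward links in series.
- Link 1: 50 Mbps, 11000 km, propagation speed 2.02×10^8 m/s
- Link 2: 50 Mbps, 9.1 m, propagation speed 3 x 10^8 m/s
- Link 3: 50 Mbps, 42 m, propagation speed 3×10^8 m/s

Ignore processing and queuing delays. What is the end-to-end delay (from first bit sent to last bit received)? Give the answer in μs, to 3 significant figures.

Transmission delay per hop = L/R = 2000/50000000 = 40 μs; 3 hops → 120 μs.
Propagation delays (d/s per hop): 54455.4, 0.0303333, 0.14 μs; sum = 54455.6 μs.
End-to-end = 54600 μs.

54600 μs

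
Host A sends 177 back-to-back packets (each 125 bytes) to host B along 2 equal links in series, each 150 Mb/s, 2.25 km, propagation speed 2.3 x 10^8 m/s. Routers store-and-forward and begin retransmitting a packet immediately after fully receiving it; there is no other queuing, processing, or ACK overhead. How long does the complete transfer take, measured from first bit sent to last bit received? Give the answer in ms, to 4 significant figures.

1.206 ms

Per-hop transmission t_tx = L/R = 1000/150000000 = 0.00666667 ms.
Per-hop propagation t_prop = 2250/2.3e+08 = 0.00978261 ms.
Pipeline fill: first packet needs 2·t_tx to clear all hops; remaining 176 packets each add one t_tx.
Total = (2+177-1)·t_tx + 2·t_prop = 178·0.00666667 + 2·0.00978261 = 1.206 ms.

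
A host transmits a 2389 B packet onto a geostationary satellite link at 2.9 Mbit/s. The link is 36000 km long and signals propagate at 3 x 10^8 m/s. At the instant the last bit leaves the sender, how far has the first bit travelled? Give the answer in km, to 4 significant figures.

t_tx = L/R = 19112/2900000 = 0.00659034 s.
Distance = s × t_tx = 300000000 × 0.00659034 = 1977 km.

1977 km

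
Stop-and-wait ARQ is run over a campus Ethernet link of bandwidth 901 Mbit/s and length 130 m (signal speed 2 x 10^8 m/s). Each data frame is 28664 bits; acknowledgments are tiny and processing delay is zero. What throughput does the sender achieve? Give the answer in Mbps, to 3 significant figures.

t_tx = L/R = 28664/901000000 = 3.18135e-05 s.
t_prop = 130/200000000 = 6.5e-07 s; RTT = 1.3e-06 s.
Cycle = t_tx + RTT = 3.31135e-05 s.
Throughput = L / cycle = 28664 / 3.31135e-05 = 866 Mbps.

866 Mbps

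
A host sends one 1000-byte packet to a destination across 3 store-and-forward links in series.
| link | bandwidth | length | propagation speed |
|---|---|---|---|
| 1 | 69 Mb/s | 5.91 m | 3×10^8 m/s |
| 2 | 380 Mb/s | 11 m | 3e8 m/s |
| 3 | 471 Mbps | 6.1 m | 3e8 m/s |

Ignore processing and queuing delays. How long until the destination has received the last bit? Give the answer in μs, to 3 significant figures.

L = 1000 × 8 = 8000 bits.
Transmission delays (L/R per hop): 115.942, 21.0526, 16.9851 μs; sum = 153.98 μs.
Propagation delays (d/s per hop): 0.0197, 0.0366667, 0.0203333 μs; sum = 0.0767 μs.
End-to-end = 154 μs.

154 μs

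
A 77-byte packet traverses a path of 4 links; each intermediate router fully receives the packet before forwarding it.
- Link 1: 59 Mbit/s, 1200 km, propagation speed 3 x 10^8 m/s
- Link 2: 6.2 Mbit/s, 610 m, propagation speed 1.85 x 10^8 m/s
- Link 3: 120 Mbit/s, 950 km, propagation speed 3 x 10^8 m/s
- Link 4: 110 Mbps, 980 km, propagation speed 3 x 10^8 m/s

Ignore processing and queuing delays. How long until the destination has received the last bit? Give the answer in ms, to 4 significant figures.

L = 77 × 8 = 616 bits.
Transmission delays (L/R per hop): 0.0104407, 0.0993548, 0.00513333, 0.0056 ms; sum = 0.120529 ms.
Propagation delays (d/s per hop): 4, 0.0032973, 3.16667, 3.26667 ms; sum = 10.4366 ms.
End-to-end = 10.56 ms.

10.56 ms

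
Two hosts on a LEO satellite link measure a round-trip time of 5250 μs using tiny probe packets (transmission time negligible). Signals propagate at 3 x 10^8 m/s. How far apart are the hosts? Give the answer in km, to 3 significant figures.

One-way propagation = RTT/2 = 2625 μs.
d = s × t = 300000000 × 0.002625 = 788 km.

788 km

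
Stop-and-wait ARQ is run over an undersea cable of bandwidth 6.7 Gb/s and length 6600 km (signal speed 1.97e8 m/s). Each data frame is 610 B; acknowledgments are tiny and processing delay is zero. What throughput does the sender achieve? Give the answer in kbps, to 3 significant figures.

72.8 kbps

t_tx = L/R = 4880/6700000000 = 7.28358e-07 s.
t_prop = 6600000/197000000 = 0.0335025 s; RTT = 0.0670051 s.
Cycle = t_tx + RTT = 0.0670058 s.
Throughput = L / cycle = 4880 / 0.0670058 = 72.8 kbps.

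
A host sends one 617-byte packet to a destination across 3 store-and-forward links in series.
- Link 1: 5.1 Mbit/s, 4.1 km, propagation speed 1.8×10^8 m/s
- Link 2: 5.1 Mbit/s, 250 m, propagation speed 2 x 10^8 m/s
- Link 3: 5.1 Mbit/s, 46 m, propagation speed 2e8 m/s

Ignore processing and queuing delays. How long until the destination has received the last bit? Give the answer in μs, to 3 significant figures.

2930 μs

L = 617 × 8 = 4936 bits.
Transmission delay per hop = L/R = 4936/5100000 = 967.843 μs; 3 hops → 2903.53 μs.
Propagation delays (d/s per hop): 22.7778, 1.25, 0.23 μs; sum = 24.2578 μs.
End-to-end = 2930 μs.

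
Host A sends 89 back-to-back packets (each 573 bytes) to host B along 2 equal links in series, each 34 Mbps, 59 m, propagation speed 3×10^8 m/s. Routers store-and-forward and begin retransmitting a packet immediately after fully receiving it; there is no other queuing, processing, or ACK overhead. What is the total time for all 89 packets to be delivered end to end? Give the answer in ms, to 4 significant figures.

Per-hop transmission t_tx = L/R = 4584/34000000 = 0.134824 ms.
Per-hop propagation t_prop = 59/300000000 = 0.000196667 ms.
Pipeline fill: first packet needs 2·t_tx to clear all hops; remaining 88 packets each add one t_tx.
Total = (2+89-1)·t_tx + 2·t_prop = 90·0.134824 + 2·0.000196667 = 12.13 ms.

12.13 ms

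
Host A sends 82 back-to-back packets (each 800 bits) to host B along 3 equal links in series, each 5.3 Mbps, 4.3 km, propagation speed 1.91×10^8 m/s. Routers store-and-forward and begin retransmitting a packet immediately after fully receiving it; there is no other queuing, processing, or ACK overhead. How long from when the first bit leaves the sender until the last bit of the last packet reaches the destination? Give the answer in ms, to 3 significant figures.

Per-hop transmission t_tx = L/R = 800/5300000 = 0.150943 ms.
Per-hop propagation t_prop = 4300/191000000 = 0.0225131 ms.
Pipeline fill: first packet needs 3·t_tx to clear all hops; remaining 81 packets each add one t_tx.
Total = (3+82-1)·t_tx + 3·t_prop = 84·0.150943 + 3·0.0225131 = 12.7 ms.

12.7 ms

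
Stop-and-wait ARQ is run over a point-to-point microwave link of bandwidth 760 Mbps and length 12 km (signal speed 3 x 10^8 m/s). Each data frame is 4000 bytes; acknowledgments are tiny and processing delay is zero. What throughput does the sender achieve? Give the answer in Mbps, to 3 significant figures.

262 Mbps

t_tx = L/R = 32000/760000000 = 4.21053e-05 s.
t_prop = 12000/300000000 = 4e-05 s; RTT = 8e-05 s.
Cycle = t_tx + RTT = 0.000122105 s.
Throughput = L / cycle = 32000 / 0.000122105 = 262 Mbps.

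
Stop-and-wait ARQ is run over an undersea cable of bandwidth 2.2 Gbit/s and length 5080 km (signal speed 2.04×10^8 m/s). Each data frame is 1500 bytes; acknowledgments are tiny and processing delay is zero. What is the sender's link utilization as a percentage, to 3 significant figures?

0.0110 %

t_tx = L/R = 12000/2200000000 = 5.45455e-06 s.
t_prop = 5080000/204000000 = 0.024902 s; RTT = 0.0498039 s.
Cycle = t_tx + RTT = 0.0498094 s.
Utilization = t_tx / cycle = 5.45455e-06/0.0498094 = 0.0110 %.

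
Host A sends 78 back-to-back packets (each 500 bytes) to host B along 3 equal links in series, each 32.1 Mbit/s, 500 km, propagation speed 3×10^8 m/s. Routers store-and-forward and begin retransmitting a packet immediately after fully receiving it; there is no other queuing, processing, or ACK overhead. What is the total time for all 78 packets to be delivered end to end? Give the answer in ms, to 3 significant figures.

Per-hop transmission t_tx = L/R = 4000/32100000 = 0.124611 ms.
Per-hop propagation t_prop = 500000/300000000 = 1.66667 ms.
Pipeline fill: first packet needs 3·t_tx to clear all hops; remaining 77 packets each add one t_tx.
Total = (3+78-1)·t_tx + 3·t_prop = 80·0.124611 + 3·1.66667 = 15.0 ms.

15.0 ms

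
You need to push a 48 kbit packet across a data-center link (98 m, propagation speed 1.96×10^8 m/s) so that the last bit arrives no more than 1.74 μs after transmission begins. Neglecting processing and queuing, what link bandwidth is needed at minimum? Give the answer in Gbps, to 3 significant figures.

Propagation delay = 98 / 196000000 = 0.5 μs.
Transmission budget = 1.74 − 0.5 = 1.24 μs.
R ≥ L / t_tx = 48000 bits / 1.24e-06 s = 38.7 Gbps.

38.7 Gbps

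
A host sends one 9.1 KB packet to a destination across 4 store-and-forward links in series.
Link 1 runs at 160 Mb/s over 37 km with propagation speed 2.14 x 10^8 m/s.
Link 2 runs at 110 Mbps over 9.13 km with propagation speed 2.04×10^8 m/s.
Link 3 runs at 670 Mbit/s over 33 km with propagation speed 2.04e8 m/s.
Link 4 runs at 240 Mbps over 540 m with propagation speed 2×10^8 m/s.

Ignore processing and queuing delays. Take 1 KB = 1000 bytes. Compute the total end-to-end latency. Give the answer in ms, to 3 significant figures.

1.91 ms

L = 72800 bits.
Transmission delays (L/R per hop): 0.455, 0.661818, 0.108657, 0.303333 ms; sum = 1.52881 ms.
Propagation delays (d/s per hop): 0.172897, 0.0447549, 0.161765, 0.0027 ms; sum = 0.382117 ms.
End-to-end = 1.91 ms.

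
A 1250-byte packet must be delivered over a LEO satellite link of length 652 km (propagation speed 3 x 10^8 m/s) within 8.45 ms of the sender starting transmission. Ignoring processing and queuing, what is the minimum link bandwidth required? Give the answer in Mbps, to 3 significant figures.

L = 10000 bits.
Propagation delay = 652000 / 300000000 = 2.17333 ms.
Transmission budget = 8.45 − 2.17333 = 6.27667 ms.
R ≥ L / t_tx = 10000 bits / 0.00627667 s = 1.59 Mbps.

1.59 Mbps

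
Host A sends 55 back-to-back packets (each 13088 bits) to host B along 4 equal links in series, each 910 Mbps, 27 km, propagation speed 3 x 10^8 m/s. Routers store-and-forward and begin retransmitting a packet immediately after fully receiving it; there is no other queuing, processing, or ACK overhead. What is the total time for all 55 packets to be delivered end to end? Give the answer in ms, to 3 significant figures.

1.19 ms

Per-hop transmission t_tx = L/R = 13088/910000000 = 0.0143824 ms.
Per-hop propagation t_prop = 27000/300000000 = 0.09 ms.
Pipeline fill: first packet needs 4·t_tx to clear all hops; remaining 54 packets each add one t_tx.
Total = (4+55-1)·t_tx + 4·t_prop = 58·0.0143824 + 4·0.09 = 1.19 ms.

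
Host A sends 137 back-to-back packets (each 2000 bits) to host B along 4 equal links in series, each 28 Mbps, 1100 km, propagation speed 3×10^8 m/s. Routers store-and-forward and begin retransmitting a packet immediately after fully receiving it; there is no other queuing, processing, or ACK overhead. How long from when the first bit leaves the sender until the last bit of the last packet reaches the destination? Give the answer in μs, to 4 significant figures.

24670 μs

Per-hop transmission t_tx = L/R = 2000/28000000 = 71.4286 μs.
Per-hop propagation t_prop = 1100000/300000000 = 3666.67 μs.
Pipeline fill: first packet needs 4·t_tx to clear all hops; remaining 136 packets each add one t_tx.
Total = (4+137-1)·t_tx + 4·t_prop = 140·71.4286 + 4·3666.67 = 24670 μs.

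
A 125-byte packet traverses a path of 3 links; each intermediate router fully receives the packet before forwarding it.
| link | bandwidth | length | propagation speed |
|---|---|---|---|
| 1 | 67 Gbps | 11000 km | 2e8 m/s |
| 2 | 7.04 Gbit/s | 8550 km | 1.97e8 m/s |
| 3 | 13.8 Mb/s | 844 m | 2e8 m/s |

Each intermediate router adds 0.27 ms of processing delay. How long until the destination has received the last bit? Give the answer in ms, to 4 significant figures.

99.02 ms

L = 125 × 8 = 1000 bits.
Transmission delays (L/R per hop): 1.49254e-05, 0.000142045, 0.0724638 ms; sum = 0.0726207 ms.
Propagation delays (d/s per hop): 55, 43.401, 0.00422 ms; sum = 98.4052 ms.
Processing at 2 router(s): 2 × 0.27 ms = 0.54 ms.
End-to-end = 99.02 ms.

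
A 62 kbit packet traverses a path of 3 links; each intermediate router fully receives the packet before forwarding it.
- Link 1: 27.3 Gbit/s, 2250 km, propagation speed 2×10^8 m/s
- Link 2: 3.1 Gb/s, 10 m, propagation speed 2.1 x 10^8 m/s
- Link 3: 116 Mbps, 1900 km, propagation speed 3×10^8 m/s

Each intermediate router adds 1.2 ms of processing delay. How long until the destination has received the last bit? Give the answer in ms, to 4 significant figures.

20.54 ms

L = 62000 bits.
Transmission delays (L/R per hop): 0.00227106, 0.02, 0.534483 ms; sum = 0.556754 ms.
Propagation delays (d/s per hop): 11.25, 4.7619e-05, 6.33333 ms; sum = 17.5834 ms.
Processing at 2 router(s): 2 × 1.2 ms = 2.4 ms.
End-to-end = 20.54 ms.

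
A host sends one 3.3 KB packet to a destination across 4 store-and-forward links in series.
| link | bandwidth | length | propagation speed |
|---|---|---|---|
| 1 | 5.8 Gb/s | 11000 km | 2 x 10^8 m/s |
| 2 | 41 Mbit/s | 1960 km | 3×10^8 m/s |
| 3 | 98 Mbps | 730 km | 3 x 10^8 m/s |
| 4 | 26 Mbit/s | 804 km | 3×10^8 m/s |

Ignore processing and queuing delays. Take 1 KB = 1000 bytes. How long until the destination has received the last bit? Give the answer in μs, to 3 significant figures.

L = 26400 bits.
Transmission delays (L/R per hop): 4.55172, 643.902, 269.388, 1015.38 μs; sum = 1933.23 μs.
Propagation delays (d/s per hop): 55000, 6533.33, 2433.33, 2680 μs; sum = 66646.7 μs.
End-to-end = 68600 μs.

68600 μs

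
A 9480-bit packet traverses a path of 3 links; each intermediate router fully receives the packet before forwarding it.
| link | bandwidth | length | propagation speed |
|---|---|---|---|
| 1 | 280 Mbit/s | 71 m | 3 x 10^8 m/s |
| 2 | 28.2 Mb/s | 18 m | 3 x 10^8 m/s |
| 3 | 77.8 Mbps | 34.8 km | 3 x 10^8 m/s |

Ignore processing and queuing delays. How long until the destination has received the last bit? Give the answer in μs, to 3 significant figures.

608 μs

Transmission delays (L/R per hop): 33.8571, 336.17, 121.851 μs; sum = 491.878 μs.
Propagation delays (d/s per hop): 0.236667, 0.06, 116 μs; sum = 116.297 μs.
End-to-end = 608 μs.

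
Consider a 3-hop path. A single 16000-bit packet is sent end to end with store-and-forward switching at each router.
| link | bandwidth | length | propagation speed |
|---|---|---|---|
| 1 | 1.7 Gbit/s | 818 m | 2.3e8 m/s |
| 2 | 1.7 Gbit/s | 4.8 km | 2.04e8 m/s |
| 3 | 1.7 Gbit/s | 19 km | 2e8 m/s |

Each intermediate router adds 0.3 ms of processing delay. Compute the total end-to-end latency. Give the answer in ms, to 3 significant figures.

Transmission delay per hop = L/R = 16000/1700000000 = 0.00941176 ms; 3 hops → 0.0282353 ms.
Propagation delays (d/s per hop): 0.00355652, 0.0235294, 0.095 ms; sum = 0.122086 ms.
Processing at 2 router(s): 2 × 0.3 ms = 0.6 ms.
End-to-end = 0.750 ms.

0.750 ms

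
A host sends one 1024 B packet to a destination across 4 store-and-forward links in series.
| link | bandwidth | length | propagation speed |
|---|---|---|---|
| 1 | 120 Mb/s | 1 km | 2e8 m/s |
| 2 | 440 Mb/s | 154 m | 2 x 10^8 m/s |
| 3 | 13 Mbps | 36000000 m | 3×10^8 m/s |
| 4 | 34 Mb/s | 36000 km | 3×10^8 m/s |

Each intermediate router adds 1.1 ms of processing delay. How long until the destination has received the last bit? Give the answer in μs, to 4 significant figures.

L = 1024 × 8 = 8192 bits.
Transmission delays (L/R per hop): 68.2667, 18.6182, 630.154, 240.941 μs; sum = 957.98 μs.
Propagation delays (d/s per hop): 5, 0.77, 120000, 120000 μs; sum = 240006 μs.
Processing at 3 router(s): 3 × 1.1 ms = 3300 μs.
End-to-end = 244300 μs.

244300 μs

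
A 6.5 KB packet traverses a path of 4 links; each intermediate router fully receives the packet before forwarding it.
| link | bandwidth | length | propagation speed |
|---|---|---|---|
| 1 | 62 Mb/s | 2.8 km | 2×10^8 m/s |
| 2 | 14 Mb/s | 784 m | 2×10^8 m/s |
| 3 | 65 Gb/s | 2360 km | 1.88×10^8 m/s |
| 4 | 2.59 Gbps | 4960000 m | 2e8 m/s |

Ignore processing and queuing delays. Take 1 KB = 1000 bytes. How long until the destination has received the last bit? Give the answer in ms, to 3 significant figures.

41.9 ms

L = 52000 bits.
Transmission delays (L/R per hop): 0.83871, 3.71429, 0.0008, 0.0200772 ms; sum = 4.57387 ms.
Propagation delays (d/s per hop): 0.014, 0.00392, 12.5532, 24.8 ms; sum = 37.3711 ms.
End-to-end = 41.9 ms.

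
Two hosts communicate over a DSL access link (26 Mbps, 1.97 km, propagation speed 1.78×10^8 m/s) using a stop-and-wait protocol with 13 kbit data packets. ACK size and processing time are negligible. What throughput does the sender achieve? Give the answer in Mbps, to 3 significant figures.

24.9 Mbps

t_tx = L/R = 13000/26000000 = 0.0005 s.
t_prop = 1970/178000000 = 1.10674e-05 s; RTT = 2.21348e-05 s.
Cycle = t_tx + RTT = 0.000522135 s.
Throughput = L / cycle = 13000 / 0.000522135 = 24.9 Mbps.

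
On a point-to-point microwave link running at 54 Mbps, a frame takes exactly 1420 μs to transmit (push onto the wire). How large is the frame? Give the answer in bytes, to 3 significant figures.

L = R × t_tx = 54000000 b/s × 0.00142 s = 76680 bits.
In bytes: 76680 / 8 = 9590 bytes.

9590 bytes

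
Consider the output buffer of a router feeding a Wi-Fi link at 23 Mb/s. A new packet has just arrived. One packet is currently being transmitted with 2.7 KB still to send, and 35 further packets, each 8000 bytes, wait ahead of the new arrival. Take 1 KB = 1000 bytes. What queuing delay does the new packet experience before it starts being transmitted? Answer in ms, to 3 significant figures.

98.3 ms

Each queued packet: L/R = 64000/23000000 = 2.78261 ms.
35 queued → 97.3913 ms.
Plus remaining 21600 bits of current packet: 0.93913 ms.
Queuing delay = 98.3 ms.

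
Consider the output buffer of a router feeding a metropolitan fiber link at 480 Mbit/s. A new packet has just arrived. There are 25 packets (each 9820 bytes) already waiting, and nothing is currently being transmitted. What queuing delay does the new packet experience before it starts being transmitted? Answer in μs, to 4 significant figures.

4092 μs

Each queued packet: L/R = 78560/480000000 = 163.667 μs.
25 queued → 4091.67 μs.
Queuing delay = 4092 μs.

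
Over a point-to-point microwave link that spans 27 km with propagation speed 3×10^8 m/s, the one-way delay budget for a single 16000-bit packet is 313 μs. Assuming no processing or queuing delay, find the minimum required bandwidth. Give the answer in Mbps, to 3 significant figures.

Propagation delay = 27000 / 300000000 = 90 μs.
Transmission budget = 313 − 90 = 223 μs.
R ≥ L / t_tx = 16000 bits / 0.000223 s = 71.7 Mbps.

71.7 Mbps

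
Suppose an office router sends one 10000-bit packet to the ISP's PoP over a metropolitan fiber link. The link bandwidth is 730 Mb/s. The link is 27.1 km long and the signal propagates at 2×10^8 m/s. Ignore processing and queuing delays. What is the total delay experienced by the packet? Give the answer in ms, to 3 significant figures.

Transmission delay = L/R = 10000 / 730000000 = 0.0136986 ms.
Propagation delay = d/s = 27100 m / 200000000 m/s = 0.1355 ms.
Total = 0.149 ms.

0.149 ms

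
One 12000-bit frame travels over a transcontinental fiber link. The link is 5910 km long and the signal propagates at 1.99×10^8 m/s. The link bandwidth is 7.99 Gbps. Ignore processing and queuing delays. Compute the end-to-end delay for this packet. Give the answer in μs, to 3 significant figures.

Transmission delay = L/R = 12000 / 7990000000 = 1.50188 μs.
Propagation delay = d/s = 5910000 m / 199000000 m/s = 29698.5 μs.
Total = 29700 μs.

29700 μs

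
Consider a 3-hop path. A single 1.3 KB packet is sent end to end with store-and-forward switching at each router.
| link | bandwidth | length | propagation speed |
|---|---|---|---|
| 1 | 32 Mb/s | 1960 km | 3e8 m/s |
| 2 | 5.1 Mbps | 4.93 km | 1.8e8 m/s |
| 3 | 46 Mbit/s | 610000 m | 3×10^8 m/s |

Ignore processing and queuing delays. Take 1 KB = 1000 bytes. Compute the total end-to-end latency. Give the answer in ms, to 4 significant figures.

11.18 ms

L = 10400 bits.
Transmission delays (L/R per hop): 0.325, 2.03922, 0.226087 ms; sum = 2.5903 ms.
Propagation delays (d/s per hop): 6.53333, 0.0273889, 2.03333 ms; sum = 8.59406 ms.
End-to-end = 11.18 ms.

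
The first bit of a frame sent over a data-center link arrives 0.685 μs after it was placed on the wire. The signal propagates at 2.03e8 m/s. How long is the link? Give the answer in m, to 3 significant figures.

139 m

d = s × t_prop = 2.03e+08 × 6.85e-07 = 139 m.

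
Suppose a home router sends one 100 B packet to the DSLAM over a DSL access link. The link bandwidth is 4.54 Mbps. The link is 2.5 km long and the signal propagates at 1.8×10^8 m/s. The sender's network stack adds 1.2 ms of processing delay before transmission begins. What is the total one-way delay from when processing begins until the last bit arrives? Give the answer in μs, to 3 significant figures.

L = 100 × 8 = 800 bits.
Transmission delay = L/R = 800 / 4540000 = 176.211 μs.
Propagation delay = d/s = 2500 m / 180000000 m/s = 13.8889 μs.
Plus processing delay 1.2 ms = 1200 μs.
Total = 1390 μs.

1390 μs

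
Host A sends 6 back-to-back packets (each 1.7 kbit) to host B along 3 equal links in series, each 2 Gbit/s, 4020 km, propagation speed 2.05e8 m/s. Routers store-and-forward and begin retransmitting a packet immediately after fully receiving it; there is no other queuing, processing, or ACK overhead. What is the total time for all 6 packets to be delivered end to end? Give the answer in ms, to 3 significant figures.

Per-hop transmission t_tx = L/R = 1700/2000000000 = 0.00085 ms.
Per-hop propagation t_prop = 4020000/2.05e+08 = 19.6098 ms.
Pipeline fill: first packet needs 3·t_tx to clear all hops; remaining 5 packets each add one t_tx.
Total = (3+6-1)·t_tx + 3·t_prop = 8·0.00085 + 3·19.6098 = 58.8 ms.

58.8 ms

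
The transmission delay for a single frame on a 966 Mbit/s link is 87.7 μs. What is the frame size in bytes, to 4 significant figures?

10590 bytes

L = R × t_tx = 966000000 b/s × 8.77e-05 s = 84718.2 bits.
In bytes: 84718.2 / 8 = 10590 bytes.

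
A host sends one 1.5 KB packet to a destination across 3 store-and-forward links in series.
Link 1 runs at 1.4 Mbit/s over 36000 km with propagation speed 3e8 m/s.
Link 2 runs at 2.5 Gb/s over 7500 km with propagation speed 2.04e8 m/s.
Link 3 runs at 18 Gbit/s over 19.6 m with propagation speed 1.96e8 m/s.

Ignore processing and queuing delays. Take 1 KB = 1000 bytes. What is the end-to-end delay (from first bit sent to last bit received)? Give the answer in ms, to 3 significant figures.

165 ms

L = 12000 bits.
Transmission delays (L/R per hop): 8.57143, 0.0048, 0.000666667 ms; sum = 8.5769 ms.
Propagation delays (d/s per hop): 120, 36.7647, 0.0001 ms; sum = 156.765 ms.
End-to-end = 165 ms.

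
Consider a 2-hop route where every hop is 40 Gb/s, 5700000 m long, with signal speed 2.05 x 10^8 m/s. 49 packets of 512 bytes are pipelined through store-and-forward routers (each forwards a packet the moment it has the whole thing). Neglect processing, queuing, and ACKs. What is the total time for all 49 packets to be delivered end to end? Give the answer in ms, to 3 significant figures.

Per-hop transmission t_tx = L/R = 4096/40000000000 = 0.0001024 ms.
Per-hop propagation t_prop = 5700000/2.05e+08 = 27.8049 ms.
Pipeline fill: first packet needs 2·t_tx to clear all hops; remaining 48 packets each add one t_tx.
Total = (2+49-1)·t_tx + 2·t_prop = 50·0.0001024 + 2·27.8049 = 55.6 ms.

55.6 ms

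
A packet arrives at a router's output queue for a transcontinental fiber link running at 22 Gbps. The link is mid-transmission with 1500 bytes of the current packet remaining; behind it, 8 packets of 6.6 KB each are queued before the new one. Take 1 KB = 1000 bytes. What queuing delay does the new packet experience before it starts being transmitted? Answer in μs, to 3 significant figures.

Each queued packet: L/R = 52800/22000000000 = 2.4 μs.
8 queued → 19.2 μs.
Plus remaining 12000 bits of current packet: 0.545455 μs.
Queuing delay = 19.7 μs.

19.7 μs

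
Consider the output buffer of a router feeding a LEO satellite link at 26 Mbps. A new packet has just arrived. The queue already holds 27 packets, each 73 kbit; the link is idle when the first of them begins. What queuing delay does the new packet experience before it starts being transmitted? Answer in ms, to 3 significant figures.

75.8 ms

Each queued packet: L/R = 73000/26000000 = 2.80769 ms.
27 queued → 75.8077 ms.
Queuing delay = 75.8 ms.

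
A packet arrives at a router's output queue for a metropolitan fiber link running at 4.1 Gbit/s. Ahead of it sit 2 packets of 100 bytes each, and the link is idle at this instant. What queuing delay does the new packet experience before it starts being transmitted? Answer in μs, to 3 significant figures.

0.390 μs

Each queued packet: L/R = 800/4.1e+09 = 0.195122 μs.
2 queued → 0.390244 μs.
Queuing delay = 0.390 μs.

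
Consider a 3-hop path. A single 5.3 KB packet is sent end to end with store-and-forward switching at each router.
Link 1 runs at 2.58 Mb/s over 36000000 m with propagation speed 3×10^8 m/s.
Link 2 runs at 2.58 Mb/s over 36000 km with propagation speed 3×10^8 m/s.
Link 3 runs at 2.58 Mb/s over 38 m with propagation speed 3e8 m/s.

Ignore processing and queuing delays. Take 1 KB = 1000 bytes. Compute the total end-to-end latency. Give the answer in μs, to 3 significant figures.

289000 μs

L = 42400 bits.
Transmission delay per hop = L/R = 42400/2580000 = 16434.1 μs; 3 hops → 49302.3 μs.
Propagation delays (d/s per hop): 120000, 120000, 0.126667 μs; sum = 240000 μs.
End-to-end = 289000 μs.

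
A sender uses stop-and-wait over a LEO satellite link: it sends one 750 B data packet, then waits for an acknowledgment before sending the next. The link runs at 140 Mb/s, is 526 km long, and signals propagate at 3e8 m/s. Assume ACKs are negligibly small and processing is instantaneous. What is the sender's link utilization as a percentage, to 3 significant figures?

t_tx = L/R = 6000/140000000 = 4.28571e-05 s.
t_prop = 526000/300000000 = 0.00175333 s; RTT = 0.00350667 s.
Cycle = t_tx + RTT = 0.00354952 s.
Utilization = t_tx / cycle = 4.28571e-05/0.00354952 = 1.21 %.

1.21 %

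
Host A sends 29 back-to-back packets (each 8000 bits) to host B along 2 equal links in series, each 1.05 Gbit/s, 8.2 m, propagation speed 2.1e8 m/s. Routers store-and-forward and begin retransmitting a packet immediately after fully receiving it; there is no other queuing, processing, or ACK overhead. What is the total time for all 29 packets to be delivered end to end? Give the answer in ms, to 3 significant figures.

Per-hop transmission t_tx = L/R = 8000/1050000000 = 0.00761905 ms.
Per-hop propagation t_prop = 8.2/210000000 = 3.90476e-05 ms.
Pipeline fill: first packet needs 2·t_tx to clear all hops; remaining 28 packets each add one t_tx.
Total = (2+29-1)·t_tx + 2·t_prop = 30·0.00761905 + 2·3.90476e-05 = 0.229 ms.

0.229 ms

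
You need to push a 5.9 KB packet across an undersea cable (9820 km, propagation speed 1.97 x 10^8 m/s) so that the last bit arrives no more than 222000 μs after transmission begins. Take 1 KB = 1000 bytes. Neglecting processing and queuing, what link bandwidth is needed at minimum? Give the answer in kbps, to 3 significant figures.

L = 47200 bits.
Propagation delay = 9820000 / 197000000 = 49847.7 μs.
Transmission budget = 222000 − 49847.7 = 172152 μs.
R ≥ L / t_tx = 47200 bits / 0.172152 s = 274 kbps.

274 kbps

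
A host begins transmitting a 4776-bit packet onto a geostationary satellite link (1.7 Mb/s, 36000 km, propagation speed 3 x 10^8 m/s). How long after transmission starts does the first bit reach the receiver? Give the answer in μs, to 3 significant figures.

First bit experiences only propagation delay: d/s = 36000000/300000000 = 120000 μs.

120000 μs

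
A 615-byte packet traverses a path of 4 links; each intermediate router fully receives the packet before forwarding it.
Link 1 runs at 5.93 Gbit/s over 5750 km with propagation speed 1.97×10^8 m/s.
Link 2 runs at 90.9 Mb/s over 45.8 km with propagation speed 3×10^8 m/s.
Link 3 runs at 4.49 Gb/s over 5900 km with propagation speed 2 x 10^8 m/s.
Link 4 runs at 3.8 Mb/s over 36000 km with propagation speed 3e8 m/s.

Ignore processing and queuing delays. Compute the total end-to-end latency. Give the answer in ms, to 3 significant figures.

L = 615 × 8 = 4920 bits.
Transmission delays (L/R per hop): 0.00082968, 0.0541254, 0.00109577, 1.29474 ms; sum = 1.35079 ms.
Propagation delays (d/s per hop): 29.1878, 0.152667, 29.5, 120 ms; sum = 178.84 ms.
End-to-end = 180 ms.

180 ms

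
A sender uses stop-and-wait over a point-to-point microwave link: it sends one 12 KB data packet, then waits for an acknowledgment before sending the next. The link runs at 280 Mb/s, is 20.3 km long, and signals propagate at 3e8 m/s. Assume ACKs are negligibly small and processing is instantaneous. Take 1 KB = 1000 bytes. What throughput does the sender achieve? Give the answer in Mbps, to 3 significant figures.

201 Mbps

t_tx = L/R = 96000/280000000 = 0.000342857 s.
t_prop = 20300/300000000 = 6.76667e-05 s; RTT = 0.000135333 s.
Cycle = t_tx + RTT = 0.00047819 s.
Throughput = L / cycle = 96000 / 0.00047819 = 201 Mbps.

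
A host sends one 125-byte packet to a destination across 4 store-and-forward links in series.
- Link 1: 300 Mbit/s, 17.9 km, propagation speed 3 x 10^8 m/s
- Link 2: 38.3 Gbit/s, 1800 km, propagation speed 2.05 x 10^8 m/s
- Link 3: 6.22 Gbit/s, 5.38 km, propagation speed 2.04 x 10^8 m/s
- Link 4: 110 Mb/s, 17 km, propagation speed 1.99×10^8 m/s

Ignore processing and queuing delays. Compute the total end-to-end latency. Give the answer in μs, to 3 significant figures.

8960 μs

L = 125 × 8 = 1000 bits.
Transmission delays (L/R per hop): 3.33333, 0.0261097, 0.160772, 9.09091 μs; sum = 12.6111 μs.
Propagation delays (d/s per hop): 59.6667, 8780.49, 26.3725, 85.4271 μs; sum = 8951.95 μs.
End-to-end = 8960 μs.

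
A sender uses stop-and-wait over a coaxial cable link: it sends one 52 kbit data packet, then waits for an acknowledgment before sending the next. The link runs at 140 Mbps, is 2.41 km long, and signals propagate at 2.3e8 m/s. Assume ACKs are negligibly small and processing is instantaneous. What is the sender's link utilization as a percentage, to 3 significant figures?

94.7 %

t_tx = L/R = 52000/140000000 = 0.000371429 s.
t_prop = 2410/2.3e+08 = 1.04783e-05 s; RTT = 2.09565e-05 s.
Cycle = t_tx + RTT = 0.000392385 s.
Utilization = t_tx / cycle = 0.000371429/0.000392385 = 94.7 %.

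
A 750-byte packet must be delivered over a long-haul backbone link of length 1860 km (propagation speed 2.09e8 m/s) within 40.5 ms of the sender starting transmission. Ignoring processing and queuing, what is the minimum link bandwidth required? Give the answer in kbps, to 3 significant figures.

L = 6000 bits.
Propagation delay = 1860000 / 209000000 = 8.89952 ms.
Transmission budget = 40.5 − 8.89952 = 31.6005 ms.
R ≥ L / t_tx = 6000 bits / 0.0316005 s = 190 kbps.

190 kbps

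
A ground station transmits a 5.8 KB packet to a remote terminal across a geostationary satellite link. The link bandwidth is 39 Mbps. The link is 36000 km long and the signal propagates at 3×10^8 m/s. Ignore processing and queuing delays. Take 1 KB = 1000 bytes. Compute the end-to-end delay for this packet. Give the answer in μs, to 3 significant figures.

L = 46400 bits.
Transmission delay = L/R = 46400 / 39000000 = 1189.74 μs.
Propagation delay = d/s = 36000000 m / 300000000 m/s = 120000 μs.
Total = 121000 μs.

121000 μs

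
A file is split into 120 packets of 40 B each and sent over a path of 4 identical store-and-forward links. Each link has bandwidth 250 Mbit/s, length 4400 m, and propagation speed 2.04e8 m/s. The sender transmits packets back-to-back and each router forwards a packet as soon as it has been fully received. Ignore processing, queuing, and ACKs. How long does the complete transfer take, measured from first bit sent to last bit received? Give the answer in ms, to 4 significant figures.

Per-hop transmission t_tx = L/R = 320/250000000 = 0.00128 ms.
Per-hop propagation t_prop = 4400/204000000 = 0.0215686 ms.
Pipeline fill: first packet needs 4·t_tx to clear all hops; remaining 119 packets each add one t_tx.
Total = (4+120-1)·t_tx + 4·t_prop = 123·0.00128 + 4·0.0215686 = 0.2437 ms.

0.2437 ms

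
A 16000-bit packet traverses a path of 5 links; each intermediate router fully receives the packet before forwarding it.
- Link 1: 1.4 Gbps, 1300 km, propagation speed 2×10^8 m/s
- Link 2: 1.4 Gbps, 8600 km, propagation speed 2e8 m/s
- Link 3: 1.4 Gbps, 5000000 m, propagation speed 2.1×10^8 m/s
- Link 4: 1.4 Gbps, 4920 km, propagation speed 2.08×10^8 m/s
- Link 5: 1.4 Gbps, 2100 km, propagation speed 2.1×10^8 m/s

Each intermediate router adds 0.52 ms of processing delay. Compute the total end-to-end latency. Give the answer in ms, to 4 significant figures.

Transmission delay per hop = L/R = 16000/1400000000 = 0.0114286 ms; 5 hops → 0.0571429 ms.
Propagation delays (d/s per hop): 6.5, 43, 23.8095, 23.6538, 10 ms; sum = 106.963 ms.
Processing at 4 router(s): 4 × 0.52 ms = 2.08 ms.
End-to-end = 109.1 ms.

109.1 ms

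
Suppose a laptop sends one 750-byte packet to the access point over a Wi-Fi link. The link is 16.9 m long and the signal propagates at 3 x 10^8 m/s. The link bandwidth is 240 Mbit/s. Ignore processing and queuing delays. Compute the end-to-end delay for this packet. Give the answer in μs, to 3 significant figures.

L = 750 × 8 = 6000 bits.
Transmission delay = L/R = 6000 / 240000000 = 25 μs.
Propagation delay = d/s = 16.9 m / 300000000 m/s = 0.0563333 μs.
Total = 25.1 μs.

25.1 μs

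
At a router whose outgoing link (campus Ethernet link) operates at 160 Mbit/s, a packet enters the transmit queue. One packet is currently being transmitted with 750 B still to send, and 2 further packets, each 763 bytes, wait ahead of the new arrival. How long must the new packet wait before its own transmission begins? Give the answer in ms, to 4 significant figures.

Each queued packet: L/R = 6104/160000000 = 0.03815 ms.
2 queued → 0.0763 ms.
Plus remaining 6000 bits of current packet: 0.0375 ms.
Queuing delay = 0.1138 ms.

0.1138 ms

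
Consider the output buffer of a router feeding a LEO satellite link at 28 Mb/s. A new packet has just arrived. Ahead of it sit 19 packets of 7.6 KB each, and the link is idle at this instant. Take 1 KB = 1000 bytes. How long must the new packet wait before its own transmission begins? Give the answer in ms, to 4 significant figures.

41.26 ms

Each queued packet: L/R = 60800/28000000 = 2.17143 ms.
19 queued → 41.2571 ms.
Queuing delay = 41.26 ms.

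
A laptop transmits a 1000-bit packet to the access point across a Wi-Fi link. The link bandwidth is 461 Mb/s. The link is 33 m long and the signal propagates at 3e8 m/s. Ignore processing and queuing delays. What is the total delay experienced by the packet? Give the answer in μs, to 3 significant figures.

2.28 μs

Transmission delay = L/R = 1000 / 461000000 = 2.1692 μs.
Propagation delay = d/s = 33 m / 300000000 m/s = 0.11 μs.
Total = 2.28 μs.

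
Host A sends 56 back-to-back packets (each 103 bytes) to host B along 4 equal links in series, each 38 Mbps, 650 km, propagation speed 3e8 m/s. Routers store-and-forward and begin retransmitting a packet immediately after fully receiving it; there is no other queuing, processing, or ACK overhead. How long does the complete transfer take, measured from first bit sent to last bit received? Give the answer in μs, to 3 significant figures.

9950 μs

Per-hop transmission t_tx = L/R = 824/38000000 = 21.6842 μs.
Per-hop propagation t_prop = 650000/300000000 = 2166.67 μs.
Pipeline fill: first packet needs 4·t_tx to clear all hops; remaining 55 packets each add one t_tx.
Total = (4+56-1)·t_tx + 4·t_prop = 59·21.6842 + 4·2166.67 = 9950 μs.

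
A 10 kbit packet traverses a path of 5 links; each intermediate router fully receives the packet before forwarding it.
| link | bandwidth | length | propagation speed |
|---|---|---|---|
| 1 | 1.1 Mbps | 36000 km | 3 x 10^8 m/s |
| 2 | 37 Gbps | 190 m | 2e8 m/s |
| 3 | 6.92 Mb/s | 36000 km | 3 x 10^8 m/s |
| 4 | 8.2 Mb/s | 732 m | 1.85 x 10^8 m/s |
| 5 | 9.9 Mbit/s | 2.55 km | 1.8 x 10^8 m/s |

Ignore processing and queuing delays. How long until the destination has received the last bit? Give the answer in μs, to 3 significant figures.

L = 10000 bits.
Transmission delays (L/R per hop): 9090.91, 0.27027, 1445.09, 1219.51, 1010.1 μs; sum = 12765.9 μs.
Propagation delays (d/s per hop): 120000, 0.95, 120000, 3.95676, 14.1667 μs; sum = 240019 μs.
End-to-end = 253000 μs.

253000 μs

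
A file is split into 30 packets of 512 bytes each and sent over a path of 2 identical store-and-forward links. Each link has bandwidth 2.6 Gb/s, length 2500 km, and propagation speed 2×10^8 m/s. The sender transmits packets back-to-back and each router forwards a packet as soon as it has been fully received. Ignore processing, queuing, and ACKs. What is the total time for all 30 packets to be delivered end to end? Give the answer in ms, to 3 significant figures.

Per-hop transmission t_tx = L/R = 4096/2600000000 = 0.00157538 ms.
Per-hop propagation t_prop = 2500000/200000000 = 12.5 ms.
Pipeline fill: first packet needs 2·t_tx to clear all hops; remaining 29 packets each add one t_tx.
Total = (2+30-1)·t_tx + 2·t_prop = 31·0.00157538 + 2·12.5 = 25.0 ms.

25.0 ms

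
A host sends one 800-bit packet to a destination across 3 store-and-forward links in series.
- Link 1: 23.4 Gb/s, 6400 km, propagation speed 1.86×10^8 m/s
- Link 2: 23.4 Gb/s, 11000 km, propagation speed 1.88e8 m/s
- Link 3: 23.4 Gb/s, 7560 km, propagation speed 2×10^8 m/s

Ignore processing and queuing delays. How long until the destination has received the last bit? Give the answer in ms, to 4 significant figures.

Transmission delay per hop = L/R = 800/23400000000 = 3.4188e-05 ms; 3 hops → 0.000102564 ms.
Propagation delays (d/s per hop): 34.4086, 58.5106, 37.8 ms; sum = 130.719 ms.
End-to-end = 130.7 ms.

130.7 ms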